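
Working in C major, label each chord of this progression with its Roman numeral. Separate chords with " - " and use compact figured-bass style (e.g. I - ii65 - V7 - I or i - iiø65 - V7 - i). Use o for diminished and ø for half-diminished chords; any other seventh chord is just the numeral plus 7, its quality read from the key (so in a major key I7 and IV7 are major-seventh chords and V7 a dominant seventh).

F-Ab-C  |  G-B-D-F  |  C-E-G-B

F-Ab-C: minor triad on F — chromatic; iv (borrowed from the parallel minor).
G-B-D-F has root G, degree 5 in C major, so V7.
C-E-G-B: root C is the tonic; major seventh chord there is I7.

iv - V7 - I7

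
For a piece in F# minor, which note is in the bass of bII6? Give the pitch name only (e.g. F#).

B

bII in F# minor has root G; the chord is G-B-D.
The figure 6 means first inversion — the third is in the bass.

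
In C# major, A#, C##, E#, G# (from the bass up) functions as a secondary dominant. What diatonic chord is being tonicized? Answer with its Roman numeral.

ii

The chord is a dominant seventh chord on A#.
A dominant resolves down a perfect fifth: A# → D#. In C# major, D# is scale degree 2, i.e. ii.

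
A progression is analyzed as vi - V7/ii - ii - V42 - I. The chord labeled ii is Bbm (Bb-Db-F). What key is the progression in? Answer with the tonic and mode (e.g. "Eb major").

ii is given as Bb-Db-F — a minor triad with root Bb.
ii on Bb implies Bb is the supertonic; that puts the tonic at Ab, and the lowercase numeral fits major mode.

Ab major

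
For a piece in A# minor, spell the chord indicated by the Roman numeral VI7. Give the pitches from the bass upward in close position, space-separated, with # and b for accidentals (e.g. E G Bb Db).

The numeral's case and figure indicate a major seventh chord. In A# minor its root, scale degree 6, is F#.
Stacking thirds from F# gives F#-A#-C#-E#.

F# A# C# E#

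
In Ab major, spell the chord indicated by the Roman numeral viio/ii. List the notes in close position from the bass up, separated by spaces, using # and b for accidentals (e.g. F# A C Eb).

A C Eb

viio/ii is a secondary leading-tone chord. The target ii is Bb in Ab major; the applied chord is rooted a semitone below, on A.
Building a diminished triad on A gives A-C-Eb.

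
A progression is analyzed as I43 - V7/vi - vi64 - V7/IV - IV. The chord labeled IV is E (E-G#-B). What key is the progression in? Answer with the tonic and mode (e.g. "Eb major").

B major

IV is given as E-G#-B — a major triad with root E.
If E is scale degree 4 and the mode makes that degree carry a major triad, the tonic is B and the mode is major.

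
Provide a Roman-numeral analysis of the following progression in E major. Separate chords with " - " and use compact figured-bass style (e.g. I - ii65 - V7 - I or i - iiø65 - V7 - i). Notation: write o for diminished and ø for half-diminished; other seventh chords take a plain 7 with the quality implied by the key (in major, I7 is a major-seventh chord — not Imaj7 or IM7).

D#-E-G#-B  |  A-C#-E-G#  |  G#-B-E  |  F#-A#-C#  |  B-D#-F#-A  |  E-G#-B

I42 - IV7 - I6 - V/V - V7 - I

D#-E-G#-B has root E, degree 1 in E major, so I42.
A-C#-E-G#: major seventh chord on A = scale degree 4 → IV7.
G#-B-E: major triad on E = scale degree 1 → I6.
F#-A#-C#: a major triad on F#, the applied dominant of V → V/V.
B-D#-F#-A: root B is the dominant; dominant seventh chord there is V7.
E-G#-B: root E is the tonic; major triad there is I.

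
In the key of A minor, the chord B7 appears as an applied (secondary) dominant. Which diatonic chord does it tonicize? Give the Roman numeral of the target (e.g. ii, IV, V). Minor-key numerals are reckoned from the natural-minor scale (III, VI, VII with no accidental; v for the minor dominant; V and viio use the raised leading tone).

The chord is a dominant seventh chord on B.
A dominant resolves down a perfect fifth: B → E. In A minor, E is scale degree 5, i.e. V.

V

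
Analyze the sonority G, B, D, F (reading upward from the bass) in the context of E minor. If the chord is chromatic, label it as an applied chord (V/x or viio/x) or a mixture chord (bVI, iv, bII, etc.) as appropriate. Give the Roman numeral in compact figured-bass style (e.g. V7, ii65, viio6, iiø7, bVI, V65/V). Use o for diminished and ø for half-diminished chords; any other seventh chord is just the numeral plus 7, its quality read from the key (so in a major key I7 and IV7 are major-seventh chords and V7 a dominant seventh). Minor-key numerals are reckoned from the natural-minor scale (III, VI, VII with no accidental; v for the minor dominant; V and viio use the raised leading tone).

V7/VI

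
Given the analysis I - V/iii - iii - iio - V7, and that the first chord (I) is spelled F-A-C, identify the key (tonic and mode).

F major

The chord F is a major triad rooted on F; its label is I.
If F is scale degree 1 and the mode makes that degree carry a major triad, the tonic is F and the mode is major.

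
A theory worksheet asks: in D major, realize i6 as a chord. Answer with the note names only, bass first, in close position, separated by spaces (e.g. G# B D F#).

Scale degree 1 in D major is D; here the chord built on it is altered to a minor triad. i6 is the minor tonic, borrowed from the parallel minor.
So the chord is D-F-A.
With the 6 figure the chord is in first inversion; from the bass F upward in close position it reads F-A-D.

F A D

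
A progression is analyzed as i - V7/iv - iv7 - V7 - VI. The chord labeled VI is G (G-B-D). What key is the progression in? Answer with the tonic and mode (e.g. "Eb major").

B minor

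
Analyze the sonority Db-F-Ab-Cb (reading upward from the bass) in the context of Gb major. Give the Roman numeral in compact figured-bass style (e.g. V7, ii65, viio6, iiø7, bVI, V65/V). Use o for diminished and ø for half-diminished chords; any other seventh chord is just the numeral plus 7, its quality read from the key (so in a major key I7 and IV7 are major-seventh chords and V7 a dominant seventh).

V7

Stacked in thirds the chord is Db-F-Ab-Cb: a dominant seventh chord on Db.
In Gb major, Db is the dominant; the diatonic dominant seventh chord there is V7.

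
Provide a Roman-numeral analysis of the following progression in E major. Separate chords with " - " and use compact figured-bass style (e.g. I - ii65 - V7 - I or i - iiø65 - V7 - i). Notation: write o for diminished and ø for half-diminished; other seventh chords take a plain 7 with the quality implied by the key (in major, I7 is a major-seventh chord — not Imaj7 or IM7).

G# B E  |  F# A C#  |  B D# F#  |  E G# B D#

G#-B-E has root E, degree 1 in E major, so I6.
F#-A-C# has root F#, degree 2 in E major, so ii.
B-D#-F#: root B is the dominant; major triad there is V.
E-G#-B-D#: root E is the tonic; major seventh chord there is I7.

I6 - ii - V - I7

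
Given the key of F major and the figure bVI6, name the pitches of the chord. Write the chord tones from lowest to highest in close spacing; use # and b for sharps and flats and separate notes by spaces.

F Ab Db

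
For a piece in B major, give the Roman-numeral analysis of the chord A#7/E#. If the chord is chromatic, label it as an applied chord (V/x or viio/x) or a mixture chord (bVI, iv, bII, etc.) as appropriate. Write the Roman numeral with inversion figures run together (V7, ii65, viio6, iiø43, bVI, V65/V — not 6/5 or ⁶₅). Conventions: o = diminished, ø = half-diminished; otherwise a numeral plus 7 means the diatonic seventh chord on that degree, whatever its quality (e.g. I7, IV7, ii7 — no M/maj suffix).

V43/iii

The pitches A#-C##-E#-G# form a dominant seventh chord rooted on A#.
A# is not a diatonic chord root with this quality in B major, but it lies a perfect fifth above D# (iii), so the chord functions as an applied dominant of iii.
With E# in the bass the chord is in second inversion, so the figured bass is 43.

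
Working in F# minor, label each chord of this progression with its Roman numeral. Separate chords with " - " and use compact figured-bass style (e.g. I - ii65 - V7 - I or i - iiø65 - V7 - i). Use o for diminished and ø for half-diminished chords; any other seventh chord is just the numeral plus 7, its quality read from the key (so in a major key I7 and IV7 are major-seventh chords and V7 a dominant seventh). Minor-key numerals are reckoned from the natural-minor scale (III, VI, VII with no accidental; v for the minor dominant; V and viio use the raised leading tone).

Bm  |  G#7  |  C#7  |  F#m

iv - V7/V - V7 - i

Bm: root B is the subdominant; minor triad there is iv.
G#7 is the secondary dominant of V (dominant seventh chord on G#): V7/V.
C#7: dominant seventh chord on C# = scale degree 5 → V7.
F#m: root F# is the tonic; minor triad there is i.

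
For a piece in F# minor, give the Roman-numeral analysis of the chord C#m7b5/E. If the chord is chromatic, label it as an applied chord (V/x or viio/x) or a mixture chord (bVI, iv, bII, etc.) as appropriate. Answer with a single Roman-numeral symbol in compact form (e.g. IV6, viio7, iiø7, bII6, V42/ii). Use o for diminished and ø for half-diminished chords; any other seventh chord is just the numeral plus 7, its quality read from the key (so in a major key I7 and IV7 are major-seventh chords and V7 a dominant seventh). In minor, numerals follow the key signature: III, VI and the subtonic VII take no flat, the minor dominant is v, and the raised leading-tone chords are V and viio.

viiø65/VI

Stacked in thirds the chord is C#-E-G-B: a half-diminished seventh chord on C#.
C# sits a half step below D (VI in F# minor); a diminished chord there is the applied leading-tone chord of VI.
With E in the bass the chord is in first inversion, so the figured bass is 65.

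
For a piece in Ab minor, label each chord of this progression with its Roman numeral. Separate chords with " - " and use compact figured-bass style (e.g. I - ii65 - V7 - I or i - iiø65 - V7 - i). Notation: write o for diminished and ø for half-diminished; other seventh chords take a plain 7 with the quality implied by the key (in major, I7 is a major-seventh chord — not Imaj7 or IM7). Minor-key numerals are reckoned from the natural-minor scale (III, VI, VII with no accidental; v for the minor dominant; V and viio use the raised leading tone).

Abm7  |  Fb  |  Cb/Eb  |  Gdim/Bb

i7 - VI - III6 - viio6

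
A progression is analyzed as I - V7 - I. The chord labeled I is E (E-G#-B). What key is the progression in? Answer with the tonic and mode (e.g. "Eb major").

E major

The chord E is a major triad rooted on E; its label is I.
If E is scale degree 1 and the mode makes that degree carry a major triad, the tonic is E and the mode is major.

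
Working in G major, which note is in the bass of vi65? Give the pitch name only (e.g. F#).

vi in G major has root E; the chord is E-G-B-D.
The figure 65 means first inversion — the third is in the bass.

G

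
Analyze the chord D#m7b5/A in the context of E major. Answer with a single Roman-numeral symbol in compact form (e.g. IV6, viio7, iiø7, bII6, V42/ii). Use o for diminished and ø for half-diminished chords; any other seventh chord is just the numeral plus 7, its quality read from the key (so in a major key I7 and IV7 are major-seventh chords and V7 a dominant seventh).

viiø43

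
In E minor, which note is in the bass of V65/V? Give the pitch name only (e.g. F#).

A#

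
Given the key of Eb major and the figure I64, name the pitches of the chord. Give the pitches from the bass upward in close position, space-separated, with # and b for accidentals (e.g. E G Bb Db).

Bb Eb G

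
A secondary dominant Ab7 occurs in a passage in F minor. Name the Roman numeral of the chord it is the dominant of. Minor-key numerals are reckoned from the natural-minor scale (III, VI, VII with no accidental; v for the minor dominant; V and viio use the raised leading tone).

The chord is a dominant seventh chord on Ab.
A dominant resolves down a perfect fifth: Ab → Db. In F minor, Db is scale degree 6, i.e. VI.

VI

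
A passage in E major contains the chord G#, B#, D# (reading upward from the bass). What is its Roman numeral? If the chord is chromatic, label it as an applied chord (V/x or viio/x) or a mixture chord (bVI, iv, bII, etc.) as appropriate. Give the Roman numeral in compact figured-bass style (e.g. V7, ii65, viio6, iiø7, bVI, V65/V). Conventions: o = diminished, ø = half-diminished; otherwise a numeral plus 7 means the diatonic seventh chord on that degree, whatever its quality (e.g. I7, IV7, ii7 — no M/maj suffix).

V/vi

Stacked in thirds the chord is G#-B#-D#: a major triad on G#.
G# is not a diatonic chord root with this quality in E major, but it lies a perfect fifth above C# (vi), so the chord functions as an applied dominant of vi.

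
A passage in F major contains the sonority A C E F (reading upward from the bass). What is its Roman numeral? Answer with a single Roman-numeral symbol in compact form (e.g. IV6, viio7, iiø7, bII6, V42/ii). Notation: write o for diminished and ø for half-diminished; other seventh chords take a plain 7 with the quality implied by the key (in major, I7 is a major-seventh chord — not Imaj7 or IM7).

Stacked in thirds the chord is F-A-C-E: a major seventh chord on F.
F is scale degree 1 in F major, and a major seventh chord on that degree is written I7.
With A in the bass the chord is in first inversion, so the figured bass is 65.

I65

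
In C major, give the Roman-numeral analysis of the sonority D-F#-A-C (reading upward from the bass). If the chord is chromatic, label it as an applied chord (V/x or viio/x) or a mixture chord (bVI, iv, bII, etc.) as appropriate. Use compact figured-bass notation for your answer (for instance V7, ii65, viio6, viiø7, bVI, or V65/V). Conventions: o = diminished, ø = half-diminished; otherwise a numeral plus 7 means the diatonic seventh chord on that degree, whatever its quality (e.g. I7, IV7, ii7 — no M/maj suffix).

V7/V

Stacked in thirds the chord is D-F#-A-C: a dominant seventh chord on D.
D is not a diatonic chord root with this quality in C major, but it lies a perfect fifth above G (V), so the chord functions as an applied dominant of V.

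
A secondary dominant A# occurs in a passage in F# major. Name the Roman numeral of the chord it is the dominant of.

The chord is a major triad on A#.
A dominant resolves down a perfect fifth: A# → D#. In F# major, D# is scale degree 6, i.e. vi.

vi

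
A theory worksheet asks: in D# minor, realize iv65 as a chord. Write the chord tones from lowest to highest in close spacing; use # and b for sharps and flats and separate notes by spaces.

B D# F# G#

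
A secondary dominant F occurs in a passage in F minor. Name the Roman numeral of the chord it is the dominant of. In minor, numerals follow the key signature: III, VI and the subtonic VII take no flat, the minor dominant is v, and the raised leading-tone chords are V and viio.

iv

The chord is a major triad on F.
A dominant resolves down a perfect fifth: F → Bb. In F minor, Bb is scale degree 4, i.e. iv.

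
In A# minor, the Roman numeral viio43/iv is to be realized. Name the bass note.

G#

The applied chord viio43/iv is rooted on C##: C##-E#-G#-B.
The figure 43 means second inversion — the fifth is in the bass.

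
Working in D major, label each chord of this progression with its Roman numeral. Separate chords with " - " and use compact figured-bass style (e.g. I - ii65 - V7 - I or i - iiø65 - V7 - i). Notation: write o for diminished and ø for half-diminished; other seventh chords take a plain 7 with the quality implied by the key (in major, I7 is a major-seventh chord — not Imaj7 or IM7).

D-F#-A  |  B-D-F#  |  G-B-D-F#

D-F#-A: major triad on D = scale degree 1 → I.
B-D-F# has root B, degree 6 in D major, so vi.
G-B-D-F#: root G is the subdominant; major seventh chord there is IV7.

I - vi - IV7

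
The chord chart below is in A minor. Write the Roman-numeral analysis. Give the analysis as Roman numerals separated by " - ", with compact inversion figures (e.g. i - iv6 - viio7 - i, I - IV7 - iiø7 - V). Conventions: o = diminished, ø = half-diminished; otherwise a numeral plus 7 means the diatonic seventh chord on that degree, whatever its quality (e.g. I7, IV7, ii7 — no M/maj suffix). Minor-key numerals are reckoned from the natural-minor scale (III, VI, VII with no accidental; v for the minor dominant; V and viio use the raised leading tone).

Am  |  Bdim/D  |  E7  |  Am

i - iio6 - V7 - i

Am: minor triad on A = scale degree 1 → i.
Bdim/D: root B is the supertonic; diminished triad there is iio6.
E7: dominant seventh chord on E = scale degree 5 → V7.
Am has root A, degree 1 in A minor, so i.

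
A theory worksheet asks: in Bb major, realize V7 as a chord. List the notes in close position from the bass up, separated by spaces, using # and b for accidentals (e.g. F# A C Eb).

F A C Eb

In Bb major, the dominant is F, and the diatonic chord built there is a dominant seventh chord.
That chord is spelled F-A-C-Eb.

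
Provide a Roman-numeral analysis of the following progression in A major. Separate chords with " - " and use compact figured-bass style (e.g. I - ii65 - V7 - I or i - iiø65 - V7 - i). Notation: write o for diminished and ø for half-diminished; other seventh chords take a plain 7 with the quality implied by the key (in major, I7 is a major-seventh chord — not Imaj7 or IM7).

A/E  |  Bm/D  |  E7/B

A/E: major triad on A = scale degree 1 → I64.
Bm/D has root B, degree 2 in A major, so ii6.
E7/B: dominant seventh chord on E = scale degree 5 → V43.

I64 - ii6 - V43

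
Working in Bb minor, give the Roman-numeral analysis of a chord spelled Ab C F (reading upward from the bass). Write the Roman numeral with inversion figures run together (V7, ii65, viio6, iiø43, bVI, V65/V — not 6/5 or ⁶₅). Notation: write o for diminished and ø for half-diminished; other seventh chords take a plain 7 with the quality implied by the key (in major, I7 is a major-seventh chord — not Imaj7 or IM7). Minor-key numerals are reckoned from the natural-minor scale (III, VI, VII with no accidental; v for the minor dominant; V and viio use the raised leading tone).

Stacked in thirds the chord is F-Ab-C: a minor triad on F.
F is scale degree 5 in Bb minor, and a minor triad on that degree is written v.
With Ab in the bass the chord is in first inversion, so the figured bass is 6.

v6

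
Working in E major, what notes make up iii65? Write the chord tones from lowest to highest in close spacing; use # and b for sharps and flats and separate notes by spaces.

The numeral's case and figure indicate a minor seventh chord. In E major its root, the third degree, is G#.
Stacking thirds from G# gives G#-B-D#-F#.
The figured bass 65 indicates first inversion, placing the third (B) in the bass: B-D#-F#-G#.

B D# F# G#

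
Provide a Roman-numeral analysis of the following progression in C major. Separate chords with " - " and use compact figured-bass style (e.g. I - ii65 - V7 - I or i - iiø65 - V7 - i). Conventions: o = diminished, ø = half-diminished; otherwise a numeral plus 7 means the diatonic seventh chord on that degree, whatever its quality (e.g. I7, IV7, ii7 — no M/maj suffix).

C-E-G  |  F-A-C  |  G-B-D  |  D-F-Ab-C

C-E-G has root C, degree 1 in C major, so I.
F-A-C: root F is the subdominant; major triad there is IV.
G-B-D: major triad on G = scale degree 5 → V.
D-F-Ab-C: half-diminished seventh chord on D — chromatic; iiø7 (borrowed from the parallel minor).

I - IV - V - iiø7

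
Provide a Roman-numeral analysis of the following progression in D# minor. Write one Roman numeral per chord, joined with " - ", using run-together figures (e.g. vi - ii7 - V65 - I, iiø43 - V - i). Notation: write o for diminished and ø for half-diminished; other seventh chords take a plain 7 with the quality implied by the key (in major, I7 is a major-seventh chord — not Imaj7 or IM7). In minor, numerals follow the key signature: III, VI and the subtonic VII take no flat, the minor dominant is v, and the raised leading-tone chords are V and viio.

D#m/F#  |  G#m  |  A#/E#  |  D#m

D#m/F# has root D#, degree 1 in D# minor, so i6.
G#m: root G# is the subdominant; minor triad there is iv.
A#/E#: major triad on A# = scale degree 5 → V64.
D#m: root D# is the tonic; minor triad there is i.

i6 - iv - V64 - i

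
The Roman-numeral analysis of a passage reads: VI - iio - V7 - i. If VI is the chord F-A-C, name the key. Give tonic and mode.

A minor

The chord F is a major triad rooted on F; its label is VI.
VI on F implies F is the submediant; that puts the tonic at A, and the uppercase numeral fits minor mode.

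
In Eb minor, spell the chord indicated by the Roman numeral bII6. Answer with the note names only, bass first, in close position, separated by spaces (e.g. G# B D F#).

bII6 is the Neapolitan sixth — a major triad on the lowered second degree, here in its customary first inversion. In Eb minor that root is Fb.
So the chord is Fb-Ab-Cb.
With the 6 figure the chord is in first inversion; from the bass Ab upward in close position it reads Ab-Cb-Fb.

Ab Cb Fb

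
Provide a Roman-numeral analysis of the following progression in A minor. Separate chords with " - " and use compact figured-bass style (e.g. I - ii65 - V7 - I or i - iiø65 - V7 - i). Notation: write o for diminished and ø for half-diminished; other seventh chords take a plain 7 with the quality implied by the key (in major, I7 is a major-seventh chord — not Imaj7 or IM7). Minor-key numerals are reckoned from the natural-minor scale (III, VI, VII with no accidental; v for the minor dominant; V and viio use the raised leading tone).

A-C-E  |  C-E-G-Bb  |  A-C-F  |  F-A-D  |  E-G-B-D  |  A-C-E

i - V7/VI - VI6 - iv6 - v7 - i

A-C-E: root A is the tonic; minor triad there is i.
C-E-G-Bb: a dominant seventh chord on C, the applied dominant of VI → V7/VI.
A-C-F: root F is the submediant; major triad there is VI6.
F-A-D: minor triad on D = scale degree 4 → iv6.
E-G-B-D: root E is the dominant; minor seventh chord there is v7.
A-C-E: root A is the tonic; minor triad there is i.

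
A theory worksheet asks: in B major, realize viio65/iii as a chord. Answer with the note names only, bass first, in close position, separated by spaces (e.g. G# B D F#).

E# G# B C##

The slash marks an applied leading-tone chord: viio of iii. In B major, iii is D#, so the leading tone to it is C##, a half step below.
Building a fully diminished seventh chord on C## gives C##-E#-G#-B.
The figured bass 65 indicates first inversion, placing the third (E#) in the bass: E#-G#-B-C##.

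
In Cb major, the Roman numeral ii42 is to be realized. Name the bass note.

ii in Cb major has root Db; the chord is Db-Fb-Ab-Cb.
The figure 42 means third inversion — the seventh is in the bass.

Cb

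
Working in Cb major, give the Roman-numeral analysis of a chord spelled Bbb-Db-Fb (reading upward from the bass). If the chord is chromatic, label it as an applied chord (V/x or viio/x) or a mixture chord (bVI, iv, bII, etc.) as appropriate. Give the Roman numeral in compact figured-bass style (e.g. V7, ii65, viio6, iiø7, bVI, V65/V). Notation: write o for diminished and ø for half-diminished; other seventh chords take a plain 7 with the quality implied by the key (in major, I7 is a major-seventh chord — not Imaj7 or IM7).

bVII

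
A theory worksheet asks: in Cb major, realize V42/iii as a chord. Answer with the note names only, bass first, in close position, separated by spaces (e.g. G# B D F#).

Ab Bb D F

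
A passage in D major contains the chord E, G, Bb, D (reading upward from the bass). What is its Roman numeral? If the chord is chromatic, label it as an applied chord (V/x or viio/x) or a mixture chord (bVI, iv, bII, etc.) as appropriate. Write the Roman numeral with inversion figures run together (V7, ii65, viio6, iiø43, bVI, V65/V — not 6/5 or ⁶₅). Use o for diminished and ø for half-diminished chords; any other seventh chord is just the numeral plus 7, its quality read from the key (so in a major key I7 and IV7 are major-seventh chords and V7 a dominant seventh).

iiø7

The pitches E-G-Bb-D form a half-diminished seventh chord rooted on E.
E is the second degree of D major. This is the half-diminished supertonic seventh, borrowed from the parallel minor.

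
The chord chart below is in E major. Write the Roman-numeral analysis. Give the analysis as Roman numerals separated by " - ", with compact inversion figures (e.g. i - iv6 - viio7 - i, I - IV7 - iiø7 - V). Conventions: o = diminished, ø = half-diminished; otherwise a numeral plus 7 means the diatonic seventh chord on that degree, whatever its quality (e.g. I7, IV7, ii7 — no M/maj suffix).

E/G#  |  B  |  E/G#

I6 - V - I6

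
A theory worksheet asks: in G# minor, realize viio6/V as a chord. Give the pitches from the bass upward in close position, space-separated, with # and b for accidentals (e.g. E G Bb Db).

viio6/V is a secondary leading-tone chord. The target V is D# in G# minor; the applied chord is rooted a semitone below, on C##.
Building a diminished triad on C## gives C##-E#-G#.
With the 6 figure the chord is in first inversion; from the bass E# upward in close position it reads E#-G#-C##.

E# G# C##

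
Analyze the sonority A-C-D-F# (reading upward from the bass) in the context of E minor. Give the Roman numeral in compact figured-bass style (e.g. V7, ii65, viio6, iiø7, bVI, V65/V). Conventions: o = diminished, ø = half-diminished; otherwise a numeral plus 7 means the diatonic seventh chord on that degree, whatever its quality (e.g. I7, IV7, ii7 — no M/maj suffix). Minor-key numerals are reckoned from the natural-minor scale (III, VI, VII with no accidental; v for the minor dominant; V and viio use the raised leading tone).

VII43

The pitches D-F#-A-C form a dominant seventh chord rooted on D.
D is scale degree 7 in E minor, and a dominant seventh chord on that degree is written VII7.
With A in the bass the chord is in second inversion, so the figured bass is 43.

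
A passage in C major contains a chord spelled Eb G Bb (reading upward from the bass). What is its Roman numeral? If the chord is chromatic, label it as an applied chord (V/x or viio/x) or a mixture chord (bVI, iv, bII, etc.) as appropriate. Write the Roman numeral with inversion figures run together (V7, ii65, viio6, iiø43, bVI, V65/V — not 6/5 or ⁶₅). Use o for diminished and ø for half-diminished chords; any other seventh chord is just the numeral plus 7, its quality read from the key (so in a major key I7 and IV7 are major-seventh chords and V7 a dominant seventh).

bIII

The pitches Eb-G-Bb form a major triad rooted on Eb.
Eb is the lowered third degree of C major (diatonic 3 would be E). This is a major triad on the lowered third degree, borrowed from the parallel minor.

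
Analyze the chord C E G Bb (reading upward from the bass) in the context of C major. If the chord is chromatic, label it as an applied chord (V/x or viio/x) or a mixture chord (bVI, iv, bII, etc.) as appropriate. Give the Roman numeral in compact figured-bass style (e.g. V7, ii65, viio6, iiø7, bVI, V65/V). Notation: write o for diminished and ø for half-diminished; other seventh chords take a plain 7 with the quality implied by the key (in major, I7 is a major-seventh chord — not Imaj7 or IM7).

V7/IV

The pitches C-E-G-Bb form a dominant seventh chord rooted on C.
C is not a diatonic chord root with this quality in C major, but it lies a perfect fifth above F (IV), so the chord functions as an applied dominant of IV.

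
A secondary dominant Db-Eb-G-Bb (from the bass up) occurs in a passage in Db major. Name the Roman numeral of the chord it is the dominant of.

V

The chord is a dominant seventh chord on Eb.
A dominant resolves down a perfect fifth: Eb → Ab. In Db major, Ab is scale degree 5, i.e. V.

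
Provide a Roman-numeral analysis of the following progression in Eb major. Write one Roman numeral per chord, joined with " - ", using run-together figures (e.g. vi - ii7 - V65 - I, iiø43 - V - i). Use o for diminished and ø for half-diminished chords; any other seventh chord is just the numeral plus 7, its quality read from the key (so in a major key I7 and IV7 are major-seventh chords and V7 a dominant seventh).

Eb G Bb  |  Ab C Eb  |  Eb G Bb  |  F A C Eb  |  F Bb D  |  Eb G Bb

Eb-G-Bb has root Eb, degree 1 in Eb major, so I.
Ab-C-Eb has root Ab, degree 4 in Eb major, so IV.
Eb-G-Bb has root Eb, degree 1 in Eb major, so I.
F-A-C-Eb is the secondary dominant of V (dominant seventh chord on F): V7/V.
F-Bb-D: major triad on Bb = scale degree 5 → V64.
Eb-G-Bb: major triad on Eb = scale degree 1 → I.

I - IV - I - V7/V - V64 - I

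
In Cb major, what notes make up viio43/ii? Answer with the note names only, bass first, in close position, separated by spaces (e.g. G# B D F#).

Gb Bbb C Eb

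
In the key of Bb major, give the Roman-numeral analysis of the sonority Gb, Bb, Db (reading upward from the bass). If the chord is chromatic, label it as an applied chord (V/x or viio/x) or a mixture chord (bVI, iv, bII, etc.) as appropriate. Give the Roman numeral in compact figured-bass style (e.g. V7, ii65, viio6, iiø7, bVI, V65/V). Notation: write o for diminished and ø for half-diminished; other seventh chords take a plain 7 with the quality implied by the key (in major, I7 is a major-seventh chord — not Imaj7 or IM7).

bVI

Stacked in thirds the chord is Gb-Bb-Db: a major triad on Gb.
Gb is the lowered sixth degree of Bb major (diatonic 6 would be G). This is a major triad on the lowered sixth degree, borrowed from the parallel minor.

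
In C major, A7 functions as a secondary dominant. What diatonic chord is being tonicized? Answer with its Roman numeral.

The chord is a dominant seventh chord on A.
A dominant resolves down a perfect fifth: A → D. In C major, D is scale degree 2, i.e. ii.

ii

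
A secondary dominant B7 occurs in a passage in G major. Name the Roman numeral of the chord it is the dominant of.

vi

The chord is a dominant seventh chord on B.
A dominant resolves down a perfect fifth: B → E. In G major, E is scale degree 6, i.e. vi.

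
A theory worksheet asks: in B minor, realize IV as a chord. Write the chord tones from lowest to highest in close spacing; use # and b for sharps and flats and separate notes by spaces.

E G# B

Scale degree 4 in B minor is E; here the chord built on it is altered to a major triad. IV is the major subdominant, borrowed from the parallel major.
So the chord is E-G#-B.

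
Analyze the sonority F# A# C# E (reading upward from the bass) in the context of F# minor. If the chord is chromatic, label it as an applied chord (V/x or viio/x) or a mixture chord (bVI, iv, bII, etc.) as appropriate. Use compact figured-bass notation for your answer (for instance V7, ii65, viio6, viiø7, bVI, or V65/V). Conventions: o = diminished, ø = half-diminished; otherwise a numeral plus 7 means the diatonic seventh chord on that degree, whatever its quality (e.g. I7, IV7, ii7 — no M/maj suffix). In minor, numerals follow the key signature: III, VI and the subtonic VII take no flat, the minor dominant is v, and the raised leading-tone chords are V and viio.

V7/iv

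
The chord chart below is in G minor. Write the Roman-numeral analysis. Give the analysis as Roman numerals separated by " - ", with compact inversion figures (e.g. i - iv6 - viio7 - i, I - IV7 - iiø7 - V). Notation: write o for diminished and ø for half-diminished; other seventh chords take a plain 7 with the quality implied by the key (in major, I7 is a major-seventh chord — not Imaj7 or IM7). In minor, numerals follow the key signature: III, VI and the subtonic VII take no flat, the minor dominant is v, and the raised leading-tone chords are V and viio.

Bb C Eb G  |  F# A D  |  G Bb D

Bb-C-Eb-G: root C is the subdominant; minor seventh chord there is iv42.
F#-A-D has root D, degree 5 in G minor, so V6.
G-Bb-D: minor triad on G = scale degree 1 → i.

iv42 - V6 - i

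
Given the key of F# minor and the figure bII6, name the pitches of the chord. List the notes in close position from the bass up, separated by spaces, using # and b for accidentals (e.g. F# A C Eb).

B D G

bII6 is the Neapolitan sixth — a major triad on the lowered second degree, here in its customary first inversion. In F# minor that root is G.
So the chord is G-B-D, a major triad.
With the 6 figure the chord is in first inversion; from the bass B upward in close position it reads B-D-G.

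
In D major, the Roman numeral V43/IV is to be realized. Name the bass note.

A

The applied chord V43/IV is rooted on D: D-F#-A-C.
The figure 43 means second inversion — the fifth is in the bass.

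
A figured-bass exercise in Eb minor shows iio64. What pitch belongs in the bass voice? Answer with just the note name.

iio in Eb minor has root F; the chord is F-Ab-Cb.
The figure 64 means second inversion — the fifth is in the bass.

Cb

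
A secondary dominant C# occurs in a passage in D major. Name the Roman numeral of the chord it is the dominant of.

The chord is a major triad on C#.
A dominant resolves down a perfect fifth: C# → F#. In D major, F# is scale degree 3, i.e. iii.

iii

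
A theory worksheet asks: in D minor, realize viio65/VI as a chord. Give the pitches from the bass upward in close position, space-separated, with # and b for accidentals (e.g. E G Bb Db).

C Eb Gb A

viio65/VI is a secondary leading-tone chord. The target VI is Bb in D minor; the applied chord is rooted a semitone below, on A.
Building a fully diminished seventh chord on A gives A-C-Eb-Gb.
The figured bass 65 indicates first inversion, placing the third (C) in the bass: C-Eb-Gb-A.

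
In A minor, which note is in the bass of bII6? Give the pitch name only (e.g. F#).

D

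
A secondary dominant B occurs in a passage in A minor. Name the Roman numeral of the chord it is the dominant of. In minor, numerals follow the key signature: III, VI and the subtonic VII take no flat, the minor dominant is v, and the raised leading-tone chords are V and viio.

V

The chord is a major triad on B.
A dominant resolves down a perfect fifth: B → E. In A minor, E is scale degree 5, i.e. V.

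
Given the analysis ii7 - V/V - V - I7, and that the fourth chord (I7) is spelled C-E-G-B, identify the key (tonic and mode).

C major

I7 is given as C-E-G-B — a major seventh chord with root C.
If C is scale degree 1 and the mode makes that degree carry a major seventh chord, the tonic is C and the mode is major.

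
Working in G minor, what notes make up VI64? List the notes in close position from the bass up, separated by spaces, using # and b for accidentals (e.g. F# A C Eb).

In G minor, the submediant is Eb, and the diatonic chord built there is a major triad.
That chord is spelled Eb-G-Bb.
With the 64 figure the chord is in second inversion; from the bass Bb upward in close position it reads Bb-Eb-G.

Bb Eb G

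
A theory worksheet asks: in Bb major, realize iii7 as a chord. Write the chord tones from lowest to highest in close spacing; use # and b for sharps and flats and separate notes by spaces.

D F A C

The numeral's case and figure indicate a minor seventh chord. In Bb major its root, the third degree, is D.
Stacking thirds from D gives D-F-A-C.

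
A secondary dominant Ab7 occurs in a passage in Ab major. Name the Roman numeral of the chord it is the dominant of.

The chord is a dominant seventh chord on Ab.
A dominant resolves down a perfect fifth: Ab → Db. In Ab major, Db is scale degree 4, i.e. IV.

IV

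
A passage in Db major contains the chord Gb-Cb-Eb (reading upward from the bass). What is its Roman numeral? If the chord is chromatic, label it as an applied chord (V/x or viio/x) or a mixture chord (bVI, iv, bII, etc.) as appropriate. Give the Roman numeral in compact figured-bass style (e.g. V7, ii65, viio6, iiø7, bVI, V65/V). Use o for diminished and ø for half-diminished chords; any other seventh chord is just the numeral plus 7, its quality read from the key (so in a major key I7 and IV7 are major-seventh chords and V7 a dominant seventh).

The pitches Cb-Eb-Gb form a major triad rooted on Cb.
Cb is the lowered seventh degree of Db major (diatonic 7 would be C). This is a major triad on the lowered seventh degree (the subtonic), borrowed from the parallel minor.
With Gb in the bass the chord is in second inversion, so the figured bass is 64.

bVII64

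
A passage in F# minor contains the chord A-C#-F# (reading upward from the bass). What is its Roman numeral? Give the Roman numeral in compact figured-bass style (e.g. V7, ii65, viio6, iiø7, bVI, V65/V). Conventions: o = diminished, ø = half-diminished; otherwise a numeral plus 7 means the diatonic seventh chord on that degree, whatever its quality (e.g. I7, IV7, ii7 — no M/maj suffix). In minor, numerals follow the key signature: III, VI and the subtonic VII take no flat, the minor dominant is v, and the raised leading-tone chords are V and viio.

Stacked in thirds the chord is F#-A-C#: a minor triad on F#.
In F# minor, F# is the tonic; the diatonic minor triad there is i.
With A in the bass the chord is in first inversion, so the figured bass is 6.

i6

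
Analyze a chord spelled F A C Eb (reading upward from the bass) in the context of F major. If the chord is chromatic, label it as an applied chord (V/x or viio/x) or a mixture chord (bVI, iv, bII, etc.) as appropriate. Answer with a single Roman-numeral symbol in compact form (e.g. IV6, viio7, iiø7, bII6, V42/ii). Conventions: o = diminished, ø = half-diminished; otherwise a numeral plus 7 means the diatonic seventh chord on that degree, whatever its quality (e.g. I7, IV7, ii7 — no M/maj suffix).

Stacked in thirds the chord is F-A-C-Eb: a dominant seventh chord on F.
F is not a diatonic chord root with this quality in F major, but it lies a perfect fifth above Bb (IV), so the chord functions as an applied dominant of IV.

V7/IV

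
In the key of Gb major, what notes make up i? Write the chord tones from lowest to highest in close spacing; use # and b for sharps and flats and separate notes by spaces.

i is the minor tonic, borrowed from the parallel minor. In Gb major that root is Gb.
So the chord is Gb-Bbb-Db.

Gb Bbb Db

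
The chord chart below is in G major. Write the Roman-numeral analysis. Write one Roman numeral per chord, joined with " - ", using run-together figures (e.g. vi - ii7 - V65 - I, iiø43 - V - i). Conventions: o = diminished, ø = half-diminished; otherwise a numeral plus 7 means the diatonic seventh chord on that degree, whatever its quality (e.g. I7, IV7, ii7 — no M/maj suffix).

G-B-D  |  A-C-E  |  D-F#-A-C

I - ii - V7

G-B-D: major triad on G = scale degree 1 → I.
A-C-E: root A is the supertonic; minor triad there is ii.
D-F#-A-C: root D is the dominant; dominant seventh chord there is V7.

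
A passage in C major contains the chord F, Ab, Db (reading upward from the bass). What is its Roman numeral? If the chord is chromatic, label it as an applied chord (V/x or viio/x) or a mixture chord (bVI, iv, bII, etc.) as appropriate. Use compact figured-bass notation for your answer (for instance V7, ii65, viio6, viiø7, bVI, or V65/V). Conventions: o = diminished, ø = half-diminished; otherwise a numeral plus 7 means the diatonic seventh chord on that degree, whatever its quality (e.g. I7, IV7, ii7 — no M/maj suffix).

The pitches Db-F-Ab form a major triad rooted on Db.
Db is the lowered second degree of C major (diatonic 2 would be D). This is the Neapolitan sixth — a major triad on the lowered second degree, here in its customary first inversion.
With F in the bass the chord is in first inversion, so the figured bass is 6.

bII6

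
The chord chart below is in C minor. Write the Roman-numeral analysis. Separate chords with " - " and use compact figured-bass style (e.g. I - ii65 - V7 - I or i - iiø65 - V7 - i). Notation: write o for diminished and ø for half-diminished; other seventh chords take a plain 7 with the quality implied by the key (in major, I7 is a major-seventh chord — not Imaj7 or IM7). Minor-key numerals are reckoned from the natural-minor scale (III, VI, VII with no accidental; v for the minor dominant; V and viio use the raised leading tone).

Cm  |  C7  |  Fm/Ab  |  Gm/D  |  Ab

i - V7/iv - iv6 - v64 - VI

Cm: minor triad on C = scale degree 1 → i.
C7: a dominant seventh chord on C, the applied dominant of iv → V7/iv.
Fm/Ab has root F, degree 4 in C minor, so iv6.
Gm/D: root G is the dominant; minor triad there is v64.
Ab: root Ab is the submediant; major triad there is VI.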